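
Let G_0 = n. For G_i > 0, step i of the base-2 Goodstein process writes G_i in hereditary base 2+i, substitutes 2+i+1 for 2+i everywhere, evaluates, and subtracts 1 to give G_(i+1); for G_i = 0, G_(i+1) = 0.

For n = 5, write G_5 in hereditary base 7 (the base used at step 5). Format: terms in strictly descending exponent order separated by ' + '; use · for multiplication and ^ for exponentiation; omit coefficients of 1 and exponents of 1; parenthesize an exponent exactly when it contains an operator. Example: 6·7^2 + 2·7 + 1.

3·7^3 + 3·7^2 + 3·7

[0] 5 ≡ 2^2 + 1 (base 2). Lift 3: 28. −1: 27.
[1] 27 ≡ 3^3 (base 3). Lift 4: 256. −1: 255.
[2] 255 ≡ 3·4^3 + 3·4^2 + 3·4 + 3 (base 4). Lift 5: 468. −1: 467.
[3] 467 ≡ 3·5^3 + 3·5^2 + 3·5 + 2 (base 5). Lift 6: 776. −1: 775.
[4] 775 ≡ 3·6^3 + 3·6^2 + 3·6 + 1 (base 6). Lift 7: 1198. −1: 1197.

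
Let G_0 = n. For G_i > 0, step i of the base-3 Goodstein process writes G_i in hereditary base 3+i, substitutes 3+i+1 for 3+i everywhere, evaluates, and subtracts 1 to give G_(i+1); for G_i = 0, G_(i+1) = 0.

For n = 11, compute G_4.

step 0: 11 = 3^2 + 2; sub 4 for 3: 4^2 + 2; = 18; G_1 = 18−1 = 17
step 1: 17 = 4^2 + 1; sub 5 for 4: 5^2 + 1; = 26; G_2 = 26−1 = 25
step 2: 25 = 5^2; sub 6 for 5: 6^2; = 36; G_3 = 36−1 = 35
step 3: 35 = 5·6 + 5; sub 7 for 6: 5·7 + 5; = 40; G_4 = 40−1 = 39
step 4: 39 = 5·7 + 4; sub 8 for 7: 5·8 + 4; = 44; G_5 = 44−1 = 43

39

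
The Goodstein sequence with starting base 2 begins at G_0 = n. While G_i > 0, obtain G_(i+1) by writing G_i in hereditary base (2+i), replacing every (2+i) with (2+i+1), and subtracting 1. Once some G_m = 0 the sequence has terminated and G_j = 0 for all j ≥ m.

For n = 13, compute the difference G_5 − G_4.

5485287

step 0: 13 = 2^(2 + 1) + 2^2 + 1; sub 3 for 2: 3^(3 + 1) + 3^3 + 1; = 109; G_1 = 109−1 = 108
step 1: 108 = 3^(3 + 1) + 3^3; sub 4 for 3: 4^(4 + 1) + 4^4; = 1280; G_2 = 1280−1 = 1279
step 2: 1279 = 4^(4 + 1) + 3·4^3 + 3·4^2 + 3·4 + 3; sub 5 for 4: 5^(5 + 1) + 3·5^3 + 3·5^2 + 3·5 + 3; = 16093; G_3 = 16093−1 = 16092
step 3: 16092 = 5^(5 + 1) + 3·5^3 + 3·5^2 + 3·5 + 2; sub 6 for 5: 6^(6 + 1) + 3·6^3 + 3·6^2 + 3·6 + 2; = 280712; G_4 = 280712−1 = 280711
step 4: 280711 = 6^(6 + 1) + 3·6^3 + 3·6^2 + 3·6 + 1; sub 7 for 6: 7^(7 + 1) + 3·7^3 + 3·7^2 + 3·7 + 1; = 5765999; G_5 = 5765999−1 = 5765998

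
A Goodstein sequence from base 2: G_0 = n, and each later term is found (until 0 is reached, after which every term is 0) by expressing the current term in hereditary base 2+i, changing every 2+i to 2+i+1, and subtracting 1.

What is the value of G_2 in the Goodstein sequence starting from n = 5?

[0] 5 ≡ 2^2 + 1 (base 2). Lift 3: 28. −1: 27.
[1] 27 ≡ 3^3 (base 3). Lift 4: 256. −1: 255.
[2] 255 ≡ 3·4^3 + 3·4^2 + 3·4 + 3 (base 4). Lift 5: 468. −1: 467.

255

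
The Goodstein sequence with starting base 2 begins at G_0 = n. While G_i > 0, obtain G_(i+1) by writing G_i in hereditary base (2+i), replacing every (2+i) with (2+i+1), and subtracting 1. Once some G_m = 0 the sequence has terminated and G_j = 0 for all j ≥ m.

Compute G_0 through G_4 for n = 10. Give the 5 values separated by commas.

G_0 = 10. HB_2(10) = 2^(2 + 1) + 2. Bump = 84. G_1 = 83.
G_1 = 83. HB_3(83) = 3^(3 + 1) + 2. Bump = 1026. G_2 = 1025.
G_2 = 1025. HB_4(1025) = 4^(4 + 1) + 1. Bump = 15626. G_3 = 15625.
G_3 = 15625. HB_5(15625) = 5^(5 + 1). Bump = 279936. G_4 = 279935.

10, 83, 1025, 15625, 279935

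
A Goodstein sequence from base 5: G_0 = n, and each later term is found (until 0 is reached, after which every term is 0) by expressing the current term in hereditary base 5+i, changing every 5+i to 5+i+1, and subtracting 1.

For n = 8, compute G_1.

8

base 5: 8 = 5 + 3; at 6: 6 + 3 = 9; next = 8
base 6: 8 = 6 + 2; at 7: 7 + 2 = 9; next = 8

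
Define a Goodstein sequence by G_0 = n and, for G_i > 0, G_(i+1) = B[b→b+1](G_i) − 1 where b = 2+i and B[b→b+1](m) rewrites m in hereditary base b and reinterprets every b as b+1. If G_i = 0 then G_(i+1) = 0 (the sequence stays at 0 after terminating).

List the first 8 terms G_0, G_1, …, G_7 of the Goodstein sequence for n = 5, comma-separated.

5, 27, 255, 467, 775, 1197, 1751, 2454

G_0=5  [base 2] 2^2 + 1  →[2↦3]→  3^3 + 1 = 28  −1 ⇒ G_1=27
G_1=27  [base 3] 3^3  →[3↦4]→  4^4 = 256  −1 ⇒ G_2=255
G_2=255  [base 4] 3·4^3 + 3·4^2 + 3·4 + 3  →[4↦5]→  3·5^3 + 3·5^2 + 3·5 + 3 = 468  −1 ⇒ G_3=467
G_3=467  [base 5] 3·5^3 + 3·5^2 + 3·5 + 2  →[5↦6]→  3·6^3 + 3·6^2 + 3·6 + 2 = 776  −1 ⇒ G_4=775
G_4=775  [base 6] 3·6^3 + 3·6^2 + 3·6 + 1  →[6↦7]→  3·7^3 + 3·7^2 + 3·7 + 1 = 1198  −1 ⇒ G_5=1197
G_5=1197  [base 7] 3·7^3 + 3·7^2 + 3·7  →[7↦8]→  3·8^3 + 3·8^2 + 3·8 = 1752  −1 ⇒ G_6=1751
G_6=1751  [base 8] 3·8^3 + 3·8^2 + 2·8 + 7  →[8↦9]→  3·9^3 + 3·9^2 + 2·9 + 7 = 2455  −1 ⇒ G_7=2454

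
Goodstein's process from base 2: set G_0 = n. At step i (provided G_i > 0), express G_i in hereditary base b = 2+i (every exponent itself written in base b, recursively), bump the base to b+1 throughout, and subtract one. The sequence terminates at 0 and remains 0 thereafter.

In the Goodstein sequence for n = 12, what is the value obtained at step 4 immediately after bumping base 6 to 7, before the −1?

5764911

(0) 12|_2 = 2^(2 + 1) + 2^2 ↦ 3^(3 + 1) + 3^3|_3 = 108 ⇒ 107
(1) 107|_3 = 3^(3 + 1) + 2·3^2 + 2·3 + 2 ↦ 4^(4 + 1) + 2·4^2 + 2·4 + 2|_4 = 1066 ⇒ 1065
(2) 1065|_4 = 4^(4 + 1) + 2·4^2 + 2·4 + 1 ↦ 5^(5 + 1) + 2·5^2 + 2·5 + 1|_5 = 15686 ⇒ 15685
(3) 15685|_5 = 5^(5 + 1) + 2·5^2 + 2·5 ↦ 6^(6 + 1) + 2·6^2 + 2·6|_6 = 280020 ⇒ 280019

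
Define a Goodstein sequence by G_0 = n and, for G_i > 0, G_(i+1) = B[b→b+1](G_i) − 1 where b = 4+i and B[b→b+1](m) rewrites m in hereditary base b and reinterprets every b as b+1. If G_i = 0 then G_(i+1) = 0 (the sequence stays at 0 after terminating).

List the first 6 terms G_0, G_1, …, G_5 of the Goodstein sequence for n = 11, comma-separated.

11, 12, 13, 14, 15, 15

base 4: 11 = 2·4 + 3; at 5: 2·5 + 3 = 13; next = 12
base 5: 12 = 2·5 + 2; at 6: 2·6 + 2 = 14; next = 13
base 6: 13 = 2·6 + 1; at 7: 2·7 + 1 = 15; next = 14
base 7: 14 = 2·7; at 8: 2·8 = 16; next = 15
base 8: 15 = 8 + 7; at 9: 9 + 7 = 16; next = 15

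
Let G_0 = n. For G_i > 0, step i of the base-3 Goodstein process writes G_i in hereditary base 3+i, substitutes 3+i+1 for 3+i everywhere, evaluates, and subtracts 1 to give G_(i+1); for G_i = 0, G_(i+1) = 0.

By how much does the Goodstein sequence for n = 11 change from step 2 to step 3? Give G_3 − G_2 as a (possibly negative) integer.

[0] 11 ≡ 3^2 + 2 (base 3). Lift 4: 18. −1: 17.
[1] 17 ≡ 4^2 + 1 (base 4). Lift 5: 26. −1: 25.
[2] 25 ≡ 5^2 (base 5). Lift 6: 36. −1: 35.

10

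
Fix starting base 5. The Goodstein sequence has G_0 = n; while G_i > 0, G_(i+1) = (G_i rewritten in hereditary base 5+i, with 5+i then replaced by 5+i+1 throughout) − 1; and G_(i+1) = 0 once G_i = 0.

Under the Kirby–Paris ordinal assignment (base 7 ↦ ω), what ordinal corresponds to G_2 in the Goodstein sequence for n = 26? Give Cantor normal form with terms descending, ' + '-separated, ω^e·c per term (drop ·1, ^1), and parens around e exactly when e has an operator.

ω·6 + 6

G_0 = 26. HB_5(26) = 5^2 + 1. Bump = 37. G_1 = 36.
G_1 = 36. HB_6(36) = 6^2. Bump = 49. G_2 = 48.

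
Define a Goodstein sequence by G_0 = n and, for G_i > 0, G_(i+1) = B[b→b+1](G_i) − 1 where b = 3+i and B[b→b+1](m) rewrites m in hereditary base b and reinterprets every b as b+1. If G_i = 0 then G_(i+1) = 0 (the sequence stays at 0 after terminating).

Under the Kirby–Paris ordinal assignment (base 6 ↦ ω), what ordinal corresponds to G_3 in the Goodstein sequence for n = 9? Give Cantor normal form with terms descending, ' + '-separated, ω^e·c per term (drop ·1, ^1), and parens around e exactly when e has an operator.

ω·3 + 1

step 0: 9 = 3^2; sub 4 for 3: 4^2; = 16; G_1 = 16−1 = 15
step 1: 15 = 3·4 + 3; sub 5 for 4: 3·5 + 3; = 18; G_2 = 18−1 = 17
step 2: 17 = 3·5 + 2; sub 6 for 5: 3·6 + 2; = 20; G_3 = 20−1 = 19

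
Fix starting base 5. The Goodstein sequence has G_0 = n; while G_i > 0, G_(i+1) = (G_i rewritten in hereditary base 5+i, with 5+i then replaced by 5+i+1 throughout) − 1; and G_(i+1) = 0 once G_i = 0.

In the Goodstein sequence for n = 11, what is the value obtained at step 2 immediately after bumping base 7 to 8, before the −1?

14

i=0: 11 = 2·5 + 1 (b=5); 5→6: 2·6 + 1 = 13; 13−1 = 12
i=1: 12 = 2·6 (b=6); 6→7: 2·7 = 14; 14−1 = 13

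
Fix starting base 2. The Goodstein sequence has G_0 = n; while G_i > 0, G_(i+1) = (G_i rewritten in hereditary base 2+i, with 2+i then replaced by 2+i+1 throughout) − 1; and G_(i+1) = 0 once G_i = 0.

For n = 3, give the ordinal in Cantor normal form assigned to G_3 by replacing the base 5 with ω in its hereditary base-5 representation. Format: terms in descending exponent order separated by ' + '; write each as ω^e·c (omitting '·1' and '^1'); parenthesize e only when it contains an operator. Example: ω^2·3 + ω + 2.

[0] 3 ≡ 2 + 1 (base 2). Lift 3: 4. −1: 3.
[1] 3 ≡ 3 (base 3). Lift 4: 4. −1: 3.
[2] 3 ≡ 3 (base 4). Lift 5: 3. −1: 2.
[3] 2 ≡ 2 (base 5). Lift 6: 2. −1: 1.

2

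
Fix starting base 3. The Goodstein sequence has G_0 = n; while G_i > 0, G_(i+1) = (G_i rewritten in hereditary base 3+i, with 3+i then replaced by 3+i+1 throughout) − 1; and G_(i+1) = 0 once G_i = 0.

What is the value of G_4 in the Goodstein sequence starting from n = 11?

39

step 0: 11 = 3^2 + 2; sub 4 for 3: 4^2 + 2; = 18; G_1 = 18−1 = 17
step 1: 17 = 4^2 + 1; sub 5 for 4: 5^2 + 1; = 26; G_2 = 26−1 = 25
step 2: 25 = 5^2; sub 6 for 5: 6^2; = 36; G_3 = 36−1 = 35
step 3: 35 = 5·6 + 5; sub 7 for 6: 5·7 + 5; = 40; G_4 = 40−1 = 39
step 4: 39 = 5·7 + 4; sub 8 for 7: 5·8 + 4; = 44; G_5 = 44−1 = 43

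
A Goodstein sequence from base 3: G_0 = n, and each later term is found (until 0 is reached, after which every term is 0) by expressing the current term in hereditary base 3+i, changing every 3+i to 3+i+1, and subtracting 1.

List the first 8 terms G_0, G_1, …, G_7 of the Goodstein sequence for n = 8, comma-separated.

8 —HB3→ 2·3 + 2 —bump→ 2·4 + 2 = 10 —(−1)→ 9
9 —HB4→ 2·4 + 1 —bump→ 2·5 + 1 = 11 —(−1)→ 10
10 —HB5→ 2·5 —bump→ 2·6 = 12 —(−1)→ 11
11 —HB6→ 6 + 5 —bump→ 7 + 5 = 12 —(−1)→ 11
11 —HB7→ 7 + 4 —bump→ 8 + 4 = 12 —(−1)→ 11
11 —HB8→ 8 + 3 —bump→ 9 + 3 = 12 —(−1)→ 11
11 —HB9→ 9 + 2 —bump→ 10 + 2 = 12 —(−1)→ 11

8, 9, 10, 11, 11, 11, 11, 11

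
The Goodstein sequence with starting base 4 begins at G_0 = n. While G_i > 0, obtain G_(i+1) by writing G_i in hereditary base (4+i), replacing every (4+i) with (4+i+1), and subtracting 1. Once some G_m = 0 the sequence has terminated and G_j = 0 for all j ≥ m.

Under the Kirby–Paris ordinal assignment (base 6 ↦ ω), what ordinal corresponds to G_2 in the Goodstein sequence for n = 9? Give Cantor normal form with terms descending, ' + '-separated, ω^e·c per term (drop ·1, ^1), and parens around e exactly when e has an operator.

[0] 9 ≡ 2·4 + 1 (base 4). Lift 5: 11. −1: 10.
[1] 10 ≡ 2·5 (base 5). Lift 6: 12. −1: 11.

ω + 5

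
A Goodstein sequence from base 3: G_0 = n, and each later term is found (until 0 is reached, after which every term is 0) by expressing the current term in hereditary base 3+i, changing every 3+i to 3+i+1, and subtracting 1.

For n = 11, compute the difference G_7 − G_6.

11 —HB3→ 3^2 + 2 —bump→ 4^2 + 2 = 18 —(−1)→ 17
17 —HB4→ 4^2 + 1 —bump→ 5^2 + 1 = 26 —(−1)→ 25
25 —HB5→ 5^2 —bump→ 6^2 = 36 —(−1)→ 35
35 —HB6→ 5·6 + 5 —bump→ 5·7 + 5 = 40 —(−1)→ 39
39 —HB7→ 5·7 + 4 —bump→ 5·8 + 4 = 44 —(−1)→ 43
43 —HB8→ 5·8 + 3 —bump→ 5·9 + 3 = 48 —(−1)→ 47
47 —HB9→ 5·9 + 2 —bump→ 5·10 + 2 = 52 —(−1)→ 51

4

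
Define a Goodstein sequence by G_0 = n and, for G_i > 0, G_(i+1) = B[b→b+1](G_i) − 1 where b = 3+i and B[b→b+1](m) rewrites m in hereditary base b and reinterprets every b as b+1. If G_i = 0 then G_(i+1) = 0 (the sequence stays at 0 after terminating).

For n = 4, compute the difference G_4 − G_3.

-1

G_0 = 4. HB_3(4) = 3 + 1. Bump = 5. G_1 = 4.
G_1 = 4. HB_4(4) = 4. Bump = 5. G_2 = 4.
G_2 = 4. HB_5(4) = 4. Bump = 4. G_3 = 3.
G_3 = 3. HB_6(3) = 3. Bump = 3. G_4 = 2.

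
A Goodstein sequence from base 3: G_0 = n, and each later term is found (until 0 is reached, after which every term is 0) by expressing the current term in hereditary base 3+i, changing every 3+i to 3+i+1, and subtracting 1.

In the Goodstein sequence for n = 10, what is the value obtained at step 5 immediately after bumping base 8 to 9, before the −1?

10 —HB3→ 3^2 + 1 —bump→ 4^2 + 1 = 17 —(−1)→ 16
16 —HB4→ 4^2 —bump→ 5^2 = 25 —(−1)→ 24
24 —HB5→ 4·5 + 4 —bump→ 4·6 + 4 = 28 —(−1)→ 27
27 —HB6→ 4·6 + 3 —bump→ 4·7 + 3 = 31 —(−1)→ 30
30 —HB7→ 4·7 + 2 —bump→ 4·8 + 2 = 34 —(−1)→ 33
33 —HB8→ 4·8 + 1 —bump→ 4·9 + 1 = 37 —(−1)→ 36

37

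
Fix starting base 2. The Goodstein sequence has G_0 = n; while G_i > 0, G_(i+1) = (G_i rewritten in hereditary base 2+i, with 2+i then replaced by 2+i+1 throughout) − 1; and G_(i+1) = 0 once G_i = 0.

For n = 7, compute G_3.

3127

G_0 = 7. HB_2(7) = 2^2 + 2 + 1. Bump = 31. G_1 = 30.
G_1 = 30. HB_3(30) = 3^3 + 3. Bump = 260. G_2 = 259.
G_2 = 259. HB_4(259) = 4^4 + 3. Bump = 3128. G_3 = 3127.
G_3 = 3127. HB_5(3127) = 5^5 + 2. Bump = 46658. G_4 = 46657.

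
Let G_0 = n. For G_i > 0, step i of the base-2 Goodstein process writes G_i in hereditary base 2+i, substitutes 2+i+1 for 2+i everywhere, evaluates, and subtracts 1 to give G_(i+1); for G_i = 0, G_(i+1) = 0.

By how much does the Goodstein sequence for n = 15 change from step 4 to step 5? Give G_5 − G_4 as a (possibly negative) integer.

6261751

step 0: 15 = 2^(2 + 1) + 2^2 + 2 + 1; sub 3 for 2: 3^(3 + 1) + 3^3 + 3 + 1; = 112; G_1 = 112−1 = 111
step 1: 111 = 3^(3 + 1) + 3^3 + 3; sub 4 for 3: 4^(4 + 1) + 4^4 + 4; = 1284; G_2 = 1284−1 = 1283
step 2: 1283 = 4^(4 + 1) + 4^4 + 3; sub 5 for 4: 5^(5 + 1) + 5^5 + 3; = 18753; G_3 = 18753−1 = 18752
step 3: 18752 = 5^(5 + 1) + 5^5 + 2; sub 6 for 5: 6^(6 + 1) + 6^6 + 2; = 326594; G_4 = 326594−1 = 326593
step 4: 326593 = 6^(6 + 1) + 6^6 + 1; sub 7 for 6: 7^(7 + 1) + 7^7 + 1; = 6588345; G_5 = 6588345−1 = 6588344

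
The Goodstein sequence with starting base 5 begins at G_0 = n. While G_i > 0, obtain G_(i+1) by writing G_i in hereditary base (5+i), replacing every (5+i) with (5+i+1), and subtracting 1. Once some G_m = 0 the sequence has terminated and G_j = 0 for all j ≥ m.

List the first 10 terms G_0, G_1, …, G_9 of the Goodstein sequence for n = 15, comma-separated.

15, 17, 18, 19, 20, 21, 22, 23, 23, 23

15 —HB5→ 3·5 —bump→ 3·6 = 18 —(−1)→ 17
17 —HB6→ 2·6 + 5 —bump→ 2·7 + 5 = 19 —(−1)→ 18
18 —HB7→ 2·7 + 4 —bump→ 2·8 + 4 = 20 —(−1)→ 19
19 —HB8→ 2·8 + 3 —bump→ 2·9 + 3 = 21 —(−1)→ 20
20 —HB9→ 2·9 + 2 —bump→ 2·10 + 2 = 22 —(−1)→ 21
21 —HB10→ 2·10 + 1 —bump→ 2·11 + 1 = 23 —(−1)→ 22
22 —HB11→ 2·11 —bump→ 2·12 = 24 —(−1)→ 23
23 —HB12→ 12 + 11 —bump→ 13 + 11 = 24 —(−1)→ 23
23 —HB13→ 13 + 10 —bump→ 14 + 10 = 24 —(−1)→ 23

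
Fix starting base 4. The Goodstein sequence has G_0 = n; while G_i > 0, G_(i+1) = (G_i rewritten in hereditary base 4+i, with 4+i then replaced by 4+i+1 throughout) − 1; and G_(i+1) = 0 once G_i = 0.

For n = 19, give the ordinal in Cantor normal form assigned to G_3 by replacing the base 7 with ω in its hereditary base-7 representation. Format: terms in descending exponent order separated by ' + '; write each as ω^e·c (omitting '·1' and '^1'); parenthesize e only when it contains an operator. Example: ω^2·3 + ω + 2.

base 4: 19 = 4^2 + 3; at 5: 5^2 + 3 = 28; next = 27
base 5: 27 = 5^2 + 2; at 6: 6^2 + 2 = 38; next = 37
base 6: 37 = 6^2 + 1; at 7: 7^2 + 1 = 50; next = 49
base 7: 49 = 7^2; at 8: 8^2 = 64; next = 63

ω^2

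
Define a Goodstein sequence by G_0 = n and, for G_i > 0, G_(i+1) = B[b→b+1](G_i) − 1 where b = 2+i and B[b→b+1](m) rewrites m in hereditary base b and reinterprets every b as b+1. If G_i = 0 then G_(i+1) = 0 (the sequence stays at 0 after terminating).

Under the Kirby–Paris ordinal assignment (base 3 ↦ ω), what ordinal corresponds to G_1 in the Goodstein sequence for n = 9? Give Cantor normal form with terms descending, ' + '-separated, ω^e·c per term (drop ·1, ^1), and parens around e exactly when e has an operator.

ω^(ω + 1)

9 —HB2→ 2^(2 + 1) + 1 —bump→ 3^(3 + 1) + 1 = 82 —(−1)→ 81
81 —HB3→ 3^(3 + 1) —bump→ 4^(4 + 1) = 1024 —(−1)→ 1023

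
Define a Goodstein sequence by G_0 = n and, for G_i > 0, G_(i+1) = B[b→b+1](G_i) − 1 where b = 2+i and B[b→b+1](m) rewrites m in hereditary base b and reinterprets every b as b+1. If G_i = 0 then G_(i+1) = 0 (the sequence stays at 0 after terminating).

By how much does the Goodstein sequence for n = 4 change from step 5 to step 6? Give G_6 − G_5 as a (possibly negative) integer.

G_0 = 4. HB_2(4) = 2^2. Bump = 27. G_1 = 26.
G_1 = 26. HB_3(26) = 2·3^2 + 2·3 + 2. Bump = 42. G_2 = 41.
G_2 = 41. HB_4(41) = 2·4^2 + 2·4 + 1. Bump = 61. G_3 = 60.
G_3 = 60. HB_5(60) = 2·5^2 + 2·5. Bump = 84. G_4 = 83.
G_4 = 83. HB_6(83) = 2·6^2 + 6 + 5. Bump = 110. G_5 = 109.
G_5 = 109. HB_7(109) = 2·7^2 + 7 + 4. Bump = 140. G_6 = 139.

30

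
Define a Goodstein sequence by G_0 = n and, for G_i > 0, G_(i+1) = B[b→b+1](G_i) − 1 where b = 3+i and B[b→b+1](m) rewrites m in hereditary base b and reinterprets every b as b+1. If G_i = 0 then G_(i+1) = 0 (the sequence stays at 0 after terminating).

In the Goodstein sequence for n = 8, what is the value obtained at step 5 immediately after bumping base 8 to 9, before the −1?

12

i=0: 8 = 2·3 + 2 (b=3); 3→4: 2·4 + 2 = 10; 10−1 = 9
i=1: 9 = 2·4 + 1 (b=4); 4→5: 2·5 + 1 = 11; 11−1 = 10
i=2: 10 = 2·5 (b=5); 5→6: 2·6 = 12; 12−1 = 11
i=3: 11 = 6 + 5 (b=6); 6→7: 7 + 5 = 12; 12−1 = 11
i=4: 11 = 7 + 4 (b=7); 7→8: 8 + 4 = 12; 12−1 = 11
i=5: 11 = 8 + 3 (b=8); 8→9: 9 + 3 = 12; 12−1 = 11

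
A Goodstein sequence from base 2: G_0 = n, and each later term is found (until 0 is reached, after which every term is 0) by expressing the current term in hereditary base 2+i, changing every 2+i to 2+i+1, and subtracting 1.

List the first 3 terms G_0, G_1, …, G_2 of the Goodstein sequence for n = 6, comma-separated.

i=0: 6 = 2^2 + 2 (b=2); 2→3: 3^3 + 3 = 30; 30−1 = 29
i=1: 29 = 3^3 + 2 (b=3); 3→4: 4^4 + 2 = 258; 258−1 = 257

6, 29, 257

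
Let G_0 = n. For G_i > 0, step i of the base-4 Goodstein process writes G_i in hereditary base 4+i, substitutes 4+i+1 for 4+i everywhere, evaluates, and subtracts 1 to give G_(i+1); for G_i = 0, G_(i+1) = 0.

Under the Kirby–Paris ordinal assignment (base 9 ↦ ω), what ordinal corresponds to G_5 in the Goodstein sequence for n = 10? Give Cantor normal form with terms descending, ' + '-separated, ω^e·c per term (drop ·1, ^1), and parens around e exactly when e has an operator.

ω + 4

[0] 10 ≡ 2·4 + 2 (base 4). Lift 5: 12. −1: 11.
[1] 11 ≡ 2·5 + 1 (base 5). Lift 6: 13. −1: 12.
[2] 12 ≡ 2·6 (base 6). Lift 7: 14. −1: 13.
[3] 13 ≡ 7 + 6 (base 7). Lift 8: 14. −1: 13.
[4] 13 ≡ 8 + 5 (base 8). Lift 9: 14. −1: 13.
[5] 13 ≡ 9 + 4 (base 9). Lift 10: 14. −1: 13.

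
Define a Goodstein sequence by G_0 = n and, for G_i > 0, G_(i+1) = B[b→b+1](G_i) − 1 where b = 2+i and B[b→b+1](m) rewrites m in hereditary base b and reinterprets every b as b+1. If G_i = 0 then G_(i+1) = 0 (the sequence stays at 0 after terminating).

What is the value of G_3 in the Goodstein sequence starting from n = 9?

9842

i=0: 9 = 2^(2 + 1) + 1 (b=2); 2→3: 3^(3 + 1) + 1 = 82; 82−1 = 81
i=1: 81 = 3^(3 + 1) (b=3); 3→4: 4^(4 + 1) = 1024; 1024−1 = 1023
i=2: 1023 = 3·4^4 + 3·4^3 + 3·4^2 + 3·4 + 3 (b=4); 4→5: 3·5^5 + 3·5^3 + 3·5^2 + 3·5 + 3 = 9843; 9843−1 = 9842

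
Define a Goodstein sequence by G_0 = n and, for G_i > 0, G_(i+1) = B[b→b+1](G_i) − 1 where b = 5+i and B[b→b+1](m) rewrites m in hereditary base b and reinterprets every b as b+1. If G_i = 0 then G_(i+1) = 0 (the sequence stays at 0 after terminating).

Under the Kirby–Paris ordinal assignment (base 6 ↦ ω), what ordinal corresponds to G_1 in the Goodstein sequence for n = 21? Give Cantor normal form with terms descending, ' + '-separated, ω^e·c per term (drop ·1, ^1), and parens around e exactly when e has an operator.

ω·4

21 —HB5→ 4·5 + 1 —bump→ 4·6 + 1 = 25 —(−1)→ 24
24 —HB6→ 4·6 —bump→ 4·7 = 28 —(−1)→ 27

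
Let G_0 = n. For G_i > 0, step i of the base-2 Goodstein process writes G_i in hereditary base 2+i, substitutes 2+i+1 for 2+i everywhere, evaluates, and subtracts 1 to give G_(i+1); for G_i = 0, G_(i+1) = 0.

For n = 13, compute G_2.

1279

step 0: 13 = 2^(2 + 1) + 2^2 + 1; sub 3 for 2: 3^(3 + 1) + 3^3 + 1; = 109; G_1 = 109−1 = 108
step 1: 108 = 3^(3 + 1) + 3^3; sub 4 for 3: 4^(4 + 1) + 4^4; = 1280; G_2 = 1280−1 = 1279
step 2: 1279 = 4^(4 + 1) + 3·4^3 + 3·4^2 + 3·4 + 3; sub 5 for 4: 5^(5 + 1) + 3·5^3 + 3·5^2 + 3·5 + 3; = 16093; G_3 = 16093−1 = 16092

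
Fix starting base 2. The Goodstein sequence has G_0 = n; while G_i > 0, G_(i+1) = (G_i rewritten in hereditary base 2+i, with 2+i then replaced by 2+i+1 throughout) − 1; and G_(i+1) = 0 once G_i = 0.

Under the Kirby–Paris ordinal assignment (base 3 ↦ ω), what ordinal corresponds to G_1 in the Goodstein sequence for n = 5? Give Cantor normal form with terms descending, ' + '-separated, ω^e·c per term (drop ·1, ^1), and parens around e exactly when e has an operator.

[0] 5 ≡ 2^2 + 1 (base 2). Lift 3: 28. −1: 27.
[1] 27 ≡ 3^3 (base 3). Lift 4: 256. −1: 255.

ω^ω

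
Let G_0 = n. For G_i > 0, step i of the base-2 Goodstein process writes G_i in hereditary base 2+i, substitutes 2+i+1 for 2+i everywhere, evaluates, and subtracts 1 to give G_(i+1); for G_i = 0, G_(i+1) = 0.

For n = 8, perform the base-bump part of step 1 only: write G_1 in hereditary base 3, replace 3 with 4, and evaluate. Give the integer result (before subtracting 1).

554

(0) 8|_2 = 2^(2 + 1) ↦ 3^(3 + 1)|_3 = 81 ⇒ 80
(1) 80|_3 = 2·3^3 + 2·3^2 + 2·3 + 2 ↦ 2·4^4 + 2·4^2 + 2·4 + 2|_4 = 554 ⇒ 553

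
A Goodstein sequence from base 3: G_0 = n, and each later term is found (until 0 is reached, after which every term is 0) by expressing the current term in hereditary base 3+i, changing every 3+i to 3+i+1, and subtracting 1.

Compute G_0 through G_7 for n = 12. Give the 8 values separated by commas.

12 —HB3→ 3^2 + 3 —bump→ 4^2 + 4 = 20 —(−1)→ 19
19 —HB4→ 4^2 + 3 —bump→ 5^2 + 3 = 28 —(−1)→ 27
27 —HB5→ 5^2 + 2 —bump→ 6^2 + 2 = 38 —(−1)→ 37
37 —HB6→ 6^2 + 1 —bump→ 7^2 + 1 = 50 —(−1)→ 49
49 —HB7→ 7^2 —bump→ 8^2 = 64 —(−1)→ 63
63 —HB8→ 7·8 + 7 —bump→ 7·9 + 7 = 70 —(−1)→ 69
69 —HB9→ 7·9 + 6 —bump→ 7·10 + 6 = 76 —(−1)→ 75

12, 19, 27, 37, 49, 63, 69, 75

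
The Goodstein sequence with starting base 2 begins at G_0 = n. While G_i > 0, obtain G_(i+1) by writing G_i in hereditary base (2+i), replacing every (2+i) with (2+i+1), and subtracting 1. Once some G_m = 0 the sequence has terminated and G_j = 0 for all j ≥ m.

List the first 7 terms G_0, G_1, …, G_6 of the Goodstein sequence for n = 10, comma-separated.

10, 83, 1025, 15625, 279935, 4215754, 84073323

(0) 10|_2 = 2^(2 + 1) + 2 ↦ 3^(3 + 1) + 3|_3 = 84 ⇒ 83
(1) 83|_3 = 3^(3 + 1) + 2 ↦ 4^(4 + 1) + 2|_4 = 1026 ⇒ 1025
(2) 1025|_4 = 4^(4 + 1) + 1 ↦ 5^(5 + 1) + 1|_5 = 15626 ⇒ 15625
(3) 15625|_5 = 5^(5 + 1) ↦ 6^(6 + 1)|_6 = 279936 ⇒ 279935
(4) 279935|_6 = 5·6^6 + 5·6^5 + 5·6^4 + 5·6^3 + 5·6^2 + 5·6 + 5 ↦ 5·7^7 + 5·7^5 + 5·7^4 + 5·7^3 + 5·7^2 + 5·7 + 5|_7 = 4215755 ⇒ 4215754
(5) 4215754|_7 = 5·7^7 + 5·7^5 + 5·7^4 + 5·7^3 + 5·7^2 + 5·7 + 4 ↦ 5·8^8 + 5·8^5 + 5·8^4 + 5·8^3 + 5·8^2 + 5·8 + 4|_8 = 84073324 ⇒ 84073323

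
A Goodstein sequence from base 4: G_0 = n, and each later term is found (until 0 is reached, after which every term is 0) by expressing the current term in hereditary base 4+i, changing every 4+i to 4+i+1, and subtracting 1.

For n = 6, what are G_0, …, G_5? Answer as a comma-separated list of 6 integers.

step 0: 6 = 4 + 2; sub 5 for 4: 5 + 2; = 7; G_1 = 7−1 = 6
step 1: 6 = 5 + 1; sub 6 for 5: 6 + 1; = 7; G_2 = 7−1 = 6
step 2: 6 = 6; sub 7 for 6: 7; = 7; G_3 = 7−1 = 6
step 3: 6 = 6; sub 8 for 7: 6; = 6; G_4 = 6−1 = 5
step 4: 5 = 5; sub 9 for 8: 5; = 5; G_5 = 5−1 = 4

6, 6, 6, 6, 5, 4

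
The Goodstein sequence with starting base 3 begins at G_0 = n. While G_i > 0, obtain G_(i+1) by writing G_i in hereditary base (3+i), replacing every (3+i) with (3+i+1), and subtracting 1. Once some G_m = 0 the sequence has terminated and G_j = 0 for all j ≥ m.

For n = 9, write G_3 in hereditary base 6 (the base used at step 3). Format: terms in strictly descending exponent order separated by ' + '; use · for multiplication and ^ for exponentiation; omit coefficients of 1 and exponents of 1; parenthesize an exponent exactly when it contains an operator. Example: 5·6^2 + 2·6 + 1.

base 3: 9 = 3^2; at 4: 4^2 = 16; next = 15
base 4: 15 = 3·4 + 3; at 5: 3·5 + 3 = 18; next = 17
base 5: 17 = 3·5 + 2; at 6: 3·6 + 2 = 20; next = 19
base 6: 19 = 3·6 + 1; at 7: 3·7 + 1 = 22; next = 21

3·6 + 1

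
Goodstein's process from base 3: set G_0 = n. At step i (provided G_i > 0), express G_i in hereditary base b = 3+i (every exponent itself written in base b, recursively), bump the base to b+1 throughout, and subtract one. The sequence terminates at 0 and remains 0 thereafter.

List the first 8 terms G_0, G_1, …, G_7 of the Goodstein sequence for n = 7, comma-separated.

(0) 7|_3 = 2·3 + 1 ↦ 2·4 + 1|_4 = 9 ⇒ 8
(1) 8|_4 = 2·4 ↦ 2·5|_5 = 10 ⇒ 9
(2) 9|_5 = 5 + 4 ↦ 6 + 4|_6 = 10 ⇒ 9
(3) 9|_6 = 6 + 3 ↦ 7 + 3|_7 = 10 ⇒ 9
(4) 9|_7 = 7 + 2 ↦ 8 + 2|_8 = 10 ⇒ 9
(5) 9|_8 = 8 + 1 ↦ 9 + 1|_9 = 10 ⇒ 9
(6) 9|_9 = 9 ↦ 10|_10 = 10 ⇒ 9

7, 8, 9, 9, 9, 9, 9, 9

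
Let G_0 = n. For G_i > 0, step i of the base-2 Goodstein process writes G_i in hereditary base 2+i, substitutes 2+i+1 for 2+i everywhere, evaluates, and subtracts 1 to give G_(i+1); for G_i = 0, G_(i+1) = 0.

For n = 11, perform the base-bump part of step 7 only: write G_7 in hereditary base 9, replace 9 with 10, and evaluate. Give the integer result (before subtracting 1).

[0] 11 ≡ 2^(2 + 1) + 2 + 1 (base 2). Lift 3: 85. −1: 84.
[1] 84 ≡ 3^(3 + 1) + 3 (base 3). Lift 4: 1028. −1: 1027.
[2] 1027 ≡ 4^(4 + 1) + 3 (base 4). Lift 5: 15628. −1: 15627.
[3] 15627 ≡ 5^(5 + 1) + 2 (base 5). Lift 6: 279938. −1: 279937.
[4] 279937 ≡ 6^(6 + 1) + 1 (base 6). Lift 7: 5764802. −1: 5764801.
[5] 5764801 ≡ 7^(7 + 1) (base 7). Lift 8: 134217728. −1: 134217727.
[6] 134217727 ≡ 7·8^8 + 7·8^7 + 7·8^6 + 7·8^5 + 7·8^4 + 7·8^3 + 7·8^2 + 7·8 + 7 (base 8). Lift 9: 2749609303. −1: 2749609302.
[7] 2749609302 ≡ 7·9^9 + 7·9^7 + 7·9^6 + 7·9^5 + 7·9^4 + 7·9^3 + 7·9^2 + 7·9 + 6 (base 9). Lift 10: 70077777776. −1: 70077777775.

70077777776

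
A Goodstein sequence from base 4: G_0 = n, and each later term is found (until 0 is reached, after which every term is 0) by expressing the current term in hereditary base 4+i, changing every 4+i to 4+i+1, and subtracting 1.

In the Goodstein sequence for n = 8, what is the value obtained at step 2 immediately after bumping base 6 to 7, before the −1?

10

(0) 8|_4 = 2·4 ↦ 2·5|_5 = 10 ⇒ 9
(1) 9|_5 = 5 + 4 ↦ 6 + 4|_6 = 10 ⇒ 9
(2) 9|_6 = 6 + 3 ↦ 7 + 3|_7 = 10 ⇒ 9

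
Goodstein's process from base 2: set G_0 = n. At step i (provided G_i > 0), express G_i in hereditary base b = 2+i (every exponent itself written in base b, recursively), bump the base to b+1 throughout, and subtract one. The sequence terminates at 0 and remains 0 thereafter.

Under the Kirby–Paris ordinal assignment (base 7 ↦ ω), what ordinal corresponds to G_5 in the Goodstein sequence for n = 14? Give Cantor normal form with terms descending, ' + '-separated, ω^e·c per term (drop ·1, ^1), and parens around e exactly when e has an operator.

ω^(ω + 1) + ω^5·5 + ω^4·5 + ω^3·5 + ω^2·5 + ω·5 + 4

G_0=14  [base 2] 2^(2 + 1) + 2^2 + 2  →[2↦3]→  3^(3 + 1) + 3^3 + 3 = 111  −1 ⇒ G_1=110
G_1=110  [base 3] 3^(3 + 1) + 3^3 + 2  →[3↦4]→  4^(4 + 1) + 4^4 + 2 = 1282  −1 ⇒ G_2=1281
G_2=1281  [base 4] 4^(4 + 1) + 4^4 + 1  →[4↦5]→  5^(5 + 1) + 5^5 + 1 = 18751  −1 ⇒ G_3=18750
G_3=18750  [base 5] 5^(5 + 1) + 5^5  →[5↦6]→  6^(6 + 1) + 6^6 = 326592  −1 ⇒ G_4=326591
G_4=326591  [base 6] 6^(6 + 1) + 5·6^5 + 5·6^4 + 5·6^3 + 5·6^2 + 5·6 + 5  →[6↦7]→  7^(7 + 1) + 5·7^5 + 5·7^4 + 5·7^3 + 5·7^2 + 5·7 + 5 = 5862841  −1 ⇒ G_5=5862840
G_5=5862840  [base 7] 7^(7 + 1) + 5·7^5 + 5·7^4 + 5·7^3 + 5·7^2 + 5·7 + 4  →[7↦8]→  8^(8 + 1) + 5·8^5 + 5·8^4 + 5·8^3 + 5·8^2 + 5·8 + 4 = 134404972  −1 ⇒ G_6=134404971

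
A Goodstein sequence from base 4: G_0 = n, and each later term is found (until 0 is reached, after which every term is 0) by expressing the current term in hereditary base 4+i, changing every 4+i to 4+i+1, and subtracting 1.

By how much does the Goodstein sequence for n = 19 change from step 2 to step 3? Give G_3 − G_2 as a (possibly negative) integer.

step 0: 19 = 4^2 + 3; sub 5 for 4: 5^2 + 3; = 28; G_1 = 28−1 = 27
step 1: 27 = 5^2 + 2; sub 6 for 5: 6^2 + 2; = 38; G_2 = 38−1 = 37
step 2: 37 = 6^2 + 1; sub 7 for 6: 7^2 + 1; = 50; G_3 = 50−1 = 49

12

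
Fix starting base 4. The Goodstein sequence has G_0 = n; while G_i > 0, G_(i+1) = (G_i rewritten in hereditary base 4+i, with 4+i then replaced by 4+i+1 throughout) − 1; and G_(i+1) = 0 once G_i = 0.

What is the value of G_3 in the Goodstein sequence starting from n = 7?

G_0 = 7. HB_4(7) = 4 + 3. Bump = 8. G_1 = 7.
G_1 = 7. HB_5(7) = 5 + 2. Bump = 8. G_2 = 7.
G_2 = 7. HB_6(7) = 6 + 1. Bump = 8. G_3 = 7.
G_3 = 7. HB_7(7) = 7. Bump = 8. G_4 = 7.

7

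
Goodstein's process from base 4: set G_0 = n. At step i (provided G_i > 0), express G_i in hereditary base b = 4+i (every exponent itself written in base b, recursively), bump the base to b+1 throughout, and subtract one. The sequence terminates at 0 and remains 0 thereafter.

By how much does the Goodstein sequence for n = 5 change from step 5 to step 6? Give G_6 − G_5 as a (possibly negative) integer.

-1

(0) 5|_4 = 4 + 1 ↦ 5 + 1|_5 = 6 ⇒ 5
(1) 5|_5 = 5 ↦ 6|_6 = 6 ⇒ 5
(2) 5|_6 = 5 ↦ 5|_7 = 5 ⇒ 4
(3) 4|_7 = 4 ↦ 4|_8 = 4 ⇒ 3
(4) 3|_8 = 3 ↦ 3|_9 = 3 ⇒ 2
(5) 2|_9 = 2 ↦ 2|_10 = 2 ⇒ 1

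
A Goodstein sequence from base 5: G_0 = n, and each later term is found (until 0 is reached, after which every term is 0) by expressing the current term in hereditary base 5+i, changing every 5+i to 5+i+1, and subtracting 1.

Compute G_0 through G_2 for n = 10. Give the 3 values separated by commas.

G_0 = 10. HB_5(10) = 2·5. Bump = 12. G_1 = 11.
G_1 = 11. HB_6(11) = 6 + 5. Bump = 12. G_2 = 11.

10, 11, 11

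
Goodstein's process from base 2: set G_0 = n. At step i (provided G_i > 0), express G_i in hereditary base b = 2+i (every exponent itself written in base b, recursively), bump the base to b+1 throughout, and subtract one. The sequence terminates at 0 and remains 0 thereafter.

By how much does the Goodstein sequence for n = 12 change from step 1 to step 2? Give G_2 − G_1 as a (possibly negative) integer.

i=0: 12 = 2^(2 + 1) + 2^2 (b=2); 2→3: 3^(3 + 1) + 3^3 = 108; 108−1 = 107
i=1: 107 = 3^(3 + 1) + 2·3^2 + 2·3 + 2 (b=3); 3→4: 4^(4 + 1) + 2·4^2 + 2·4 + 2 = 1066; 1066−1 = 1065

958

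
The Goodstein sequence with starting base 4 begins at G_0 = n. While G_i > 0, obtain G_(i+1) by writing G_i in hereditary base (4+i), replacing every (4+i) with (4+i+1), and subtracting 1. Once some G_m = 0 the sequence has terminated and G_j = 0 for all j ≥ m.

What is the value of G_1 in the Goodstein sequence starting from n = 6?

6

base 4: 6 = 4 + 2; at 5: 5 + 2 = 7; next = 6
base 5: 6 = 5 + 1; at 6: 6 + 1 = 7; next = 6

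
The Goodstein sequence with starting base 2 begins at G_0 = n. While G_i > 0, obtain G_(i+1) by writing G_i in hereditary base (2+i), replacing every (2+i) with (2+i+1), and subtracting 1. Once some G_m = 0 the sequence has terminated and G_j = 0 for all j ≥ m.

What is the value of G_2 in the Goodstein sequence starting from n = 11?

1027

[0] 11 ≡ 2^(2 + 1) + 2 + 1 (base 2). Lift 3: 85. −1: 84.
[1] 84 ≡ 3^(3 + 1) + 3 (base 3). Lift 4: 1028. −1: 1027.
[2] 1027 ≡ 4^(4 + 1) + 3 (base 4). Lift 5: 15628. −1: 15627.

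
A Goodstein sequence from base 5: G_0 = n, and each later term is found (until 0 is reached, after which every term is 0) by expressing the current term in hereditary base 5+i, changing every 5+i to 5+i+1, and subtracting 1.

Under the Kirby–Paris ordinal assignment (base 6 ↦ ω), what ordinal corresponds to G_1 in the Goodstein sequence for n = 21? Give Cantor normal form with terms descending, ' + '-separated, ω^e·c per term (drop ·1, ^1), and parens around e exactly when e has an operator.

ω·4

21 —HB5→ 4·5 + 1 —bump→ 4·6 + 1 = 25 —(−1)→ 24
24 —HB6→ 4·6 —bump→ 4·7 = 28 —(−1)→ 27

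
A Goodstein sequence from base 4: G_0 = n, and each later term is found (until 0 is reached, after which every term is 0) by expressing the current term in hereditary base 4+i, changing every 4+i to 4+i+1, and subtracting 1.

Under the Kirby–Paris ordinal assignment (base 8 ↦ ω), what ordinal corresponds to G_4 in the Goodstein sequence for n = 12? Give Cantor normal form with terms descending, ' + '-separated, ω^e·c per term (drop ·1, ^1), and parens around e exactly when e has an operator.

ω·2 + 1

base 4: 12 = 3·4; at 5: 3·5 = 15; next = 14
base 5: 14 = 2·5 + 4; at 6: 2·6 + 4 = 16; next = 15
base 6: 15 = 2·6 + 3; at 7: 2·7 + 3 = 17; next = 16
base 7: 16 = 2·7 + 2; at 8: 2·8 + 2 = 18; next = 17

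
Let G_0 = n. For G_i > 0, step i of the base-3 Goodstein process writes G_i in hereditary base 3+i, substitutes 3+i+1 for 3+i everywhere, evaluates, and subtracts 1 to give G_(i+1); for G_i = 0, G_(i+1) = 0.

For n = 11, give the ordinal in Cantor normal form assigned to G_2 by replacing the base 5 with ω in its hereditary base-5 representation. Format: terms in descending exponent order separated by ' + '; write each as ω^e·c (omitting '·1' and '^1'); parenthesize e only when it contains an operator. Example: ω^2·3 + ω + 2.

ω^2

i=0: 11 = 3^2 + 2 (b=3); 3→4: 4^2 + 2 = 18; 18−1 = 17
i=1: 17 = 4^2 + 1 (b=4); 4→5: 5^2 + 1 = 26; 26−1 = 25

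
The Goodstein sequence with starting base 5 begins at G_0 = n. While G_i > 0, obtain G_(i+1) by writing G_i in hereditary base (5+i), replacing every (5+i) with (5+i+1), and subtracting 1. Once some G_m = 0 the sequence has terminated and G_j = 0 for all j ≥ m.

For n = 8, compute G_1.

8

i=0: 8 = 5 + 3 (b=5); 5→6: 6 + 3 = 9; 9−1 = 8
i=1: 8 = 6 + 2 (b=6); 6→7: 7 + 2 = 9; 9−1 = 8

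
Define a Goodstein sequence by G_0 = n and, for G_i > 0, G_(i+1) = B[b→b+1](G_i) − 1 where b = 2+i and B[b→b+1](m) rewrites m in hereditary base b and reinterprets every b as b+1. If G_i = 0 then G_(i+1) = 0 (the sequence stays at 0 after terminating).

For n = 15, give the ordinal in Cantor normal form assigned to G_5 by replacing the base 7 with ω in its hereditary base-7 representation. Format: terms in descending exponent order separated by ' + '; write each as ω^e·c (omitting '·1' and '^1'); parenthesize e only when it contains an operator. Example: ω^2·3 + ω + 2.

ω^(ω + 1) + ω^ω

[0] 15 ≡ 2^(2 + 1) + 2^2 + 2 + 1 (base 2). Lift 3: 112. −1: 111.
[1] 111 ≡ 3^(3 + 1) + 3^3 + 3 (base 3). Lift 4: 1284. −1: 1283.
[2] 1283 ≡ 4^(4 + 1) + 4^4 + 3 (base 4). Lift 5: 18753. −1: 18752.
[3] 18752 ≡ 5^(5 + 1) + 5^5 + 2 (base 5). Lift 6: 326594. −1: 326593.
[4] 326593 ≡ 6^(6 + 1) + 6^6 + 1 (base 6). Lift 7: 6588345. −1: 6588344.
[5] 6588344 ≡ 7^(7 + 1) + 7^7 (base 7). Lift 8: 150994944. −1: 150994943.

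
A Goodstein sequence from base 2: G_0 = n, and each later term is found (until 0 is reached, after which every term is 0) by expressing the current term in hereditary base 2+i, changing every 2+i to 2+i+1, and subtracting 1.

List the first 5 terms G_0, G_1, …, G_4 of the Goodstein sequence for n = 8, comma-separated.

8 —HB2→ 2^(2 + 1) —bump→ 3^(3 + 1) = 81 —(−1)→ 80
80 —HB3→ 2·3^3 + 2·3^2 + 2·3 + 2 —bump→ 2·4^4 + 2·4^2 + 2·4 + 2 = 554 —(−1)→ 553
553 —HB4→ 2·4^4 + 2·4^2 + 2·4 + 1 —bump→ 2·5^5 + 2·5^2 + 2·5 + 1 = 6311 —(−1)→ 6310
6310 —HB5→ 2·5^5 + 2·5^2 + 2·5 —bump→ 2·6^6 + 2·6^2 + 2·6 = 93396 —(−1)→ 93395

8, 80, 553, 6310, 93395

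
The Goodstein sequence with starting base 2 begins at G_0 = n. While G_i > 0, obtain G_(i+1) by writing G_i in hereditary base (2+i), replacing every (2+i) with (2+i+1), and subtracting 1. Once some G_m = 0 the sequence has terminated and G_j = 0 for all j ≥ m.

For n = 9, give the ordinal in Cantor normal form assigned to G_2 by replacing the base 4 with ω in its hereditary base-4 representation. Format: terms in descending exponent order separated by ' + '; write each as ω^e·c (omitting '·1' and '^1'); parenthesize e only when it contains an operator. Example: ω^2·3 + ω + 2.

i=0: 9 = 2^(2 + 1) + 1 (b=2); 2→3: 3^(3 + 1) + 1 = 82; 82−1 = 81
i=1: 81 = 3^(3 + 1) (b=3); 3→4: 4^(4 + 1) = 1024; 1024−1 = 1023

ω^ω·3 + ω^3·3 + ω^2·3 + ω·3 + 3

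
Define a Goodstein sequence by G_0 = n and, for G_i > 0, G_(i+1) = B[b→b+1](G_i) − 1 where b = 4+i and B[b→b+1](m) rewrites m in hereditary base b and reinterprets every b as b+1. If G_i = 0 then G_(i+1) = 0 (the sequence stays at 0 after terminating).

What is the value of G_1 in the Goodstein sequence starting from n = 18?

(0) 18|_4 = 4^2 + 2 ↦ 5^2 + 2|_5 = 27 ⇒ 26
(1) 26|_5 = 5^2 + 1 ↦ 6^2 + 1|_6 = 37 ⇒ 36

26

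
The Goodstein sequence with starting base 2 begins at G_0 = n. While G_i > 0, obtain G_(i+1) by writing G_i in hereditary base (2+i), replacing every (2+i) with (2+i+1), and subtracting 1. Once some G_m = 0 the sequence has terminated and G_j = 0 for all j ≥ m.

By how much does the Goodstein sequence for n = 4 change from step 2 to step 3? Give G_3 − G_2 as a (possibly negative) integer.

[0] 4 ≡ 2^2 (base 2). Lift 3: 27. −1: 26.
[1] 26 ≡ 2·3^2 + 2·3 + 2 (base 3). Lift 4: 42. −1: 41.
[2] 41 ≡ 2·4^2 + 2·4 + 1 (base 4). Lift 5: 61. −1: 60.

19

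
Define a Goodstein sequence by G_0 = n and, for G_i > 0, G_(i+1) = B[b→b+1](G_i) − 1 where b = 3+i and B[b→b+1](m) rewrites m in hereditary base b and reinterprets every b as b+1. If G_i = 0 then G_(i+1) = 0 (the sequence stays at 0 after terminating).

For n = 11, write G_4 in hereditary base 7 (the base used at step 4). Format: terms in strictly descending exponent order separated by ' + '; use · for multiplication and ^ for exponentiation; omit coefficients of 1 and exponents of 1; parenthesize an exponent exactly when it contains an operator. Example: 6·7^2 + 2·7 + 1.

base 3: 11 = 3^2 + 2; at 4: 4^2 + 2 = 18; next = 17
base 4: 17 = 4^2 + 1; at 5: 5^2 + 1 = 26; next = 25
base 5: 25 = 5^2; at 6: 6^2 = 36; next = 35
base 6: 35 = 5·6 + 5; at 7: 5·7 + 5 = 40; next = 39
base 7: 39 = 5·7 + 4; at 8: 5·8 + 4 = 44; next = 43

5·7 + 4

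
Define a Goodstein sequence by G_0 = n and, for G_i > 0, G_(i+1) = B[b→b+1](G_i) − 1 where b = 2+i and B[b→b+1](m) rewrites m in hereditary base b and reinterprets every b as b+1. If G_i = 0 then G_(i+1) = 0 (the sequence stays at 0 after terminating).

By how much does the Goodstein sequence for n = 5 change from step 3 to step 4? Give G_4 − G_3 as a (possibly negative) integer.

308

i=0: 5 = 2^2 + 1 (b=2); 2→3: 3^3 + 1 = 28; 28−1 = 27
i=1: 27 = 3^3 (b=3); 3→4: 4^4 = 256; 256−1 = 255
i=2: 255 = 3·4^3 + 3·4^2 + 3·4 + 3 (b=4); 4→5: 3·5^3 + 3·5^2 + 3·5 + 3 = 468; 468−1 = 467
i=3: 467 = 3·5^3 + 3·5^2 + 3·5 + 2 (b=5); 5→6: 3·6^3 + 3·6^2 + 3·6 + 2 = 776; 776−1 = 775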